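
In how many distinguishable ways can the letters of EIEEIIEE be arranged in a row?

56

Letter multiplicities in EIEEIIEE: E×5, I×3.
So there are 8! / (5!·3!) = 56 distinguishable arrangements.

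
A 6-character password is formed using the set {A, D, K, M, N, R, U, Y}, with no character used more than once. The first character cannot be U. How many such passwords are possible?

17640

The first character has 8−1 = 7 choices (anything except U).
The remaining 5 characters are filled from the other 7 symbols without repetition: 7 × 6 × 5 × 4 × 3 = 2520.
Total: 7 × 2520 = 17640.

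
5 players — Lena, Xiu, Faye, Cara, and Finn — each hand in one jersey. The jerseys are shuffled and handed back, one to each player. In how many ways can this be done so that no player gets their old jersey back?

44

This is the derangement count D_5: permutations of 5 items with no fixed point.
By inclusion–exclusion this is Σ_{j=0}^{5} (−1)^j C(5,j)·(5−j)!.
Computing: 120 − 120 + 60 − 20 + 5 − 1 = 44.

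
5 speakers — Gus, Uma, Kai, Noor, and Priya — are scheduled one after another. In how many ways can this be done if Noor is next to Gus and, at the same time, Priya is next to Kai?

Treat {Noor,Gus} as one block (2 orders) and {Priya,Kai} as another (2 orders).
That leaves 3 units to arrange: 2 × 2 × 3! = 4 × 6 = 24.

24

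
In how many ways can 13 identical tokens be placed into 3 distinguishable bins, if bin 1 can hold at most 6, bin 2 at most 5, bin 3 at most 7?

Ignoring the caps, the number of non-negative solutions to x_1+…+x_3 = 13 is C(15,2) = 105.
Subtract solutions that violate a single cap (substitute x_i' = x_i − (cap_i+1)): x_1 ≥ 7 gives C(8,2) = 28; x_2 ≥ 6 gives C(9,2) = 36; x_3 ≥ 8 gives C(7,2) = 21. Together 85.
Add back pairs where two caps are both exceeded: 1 + 0 + 0 = 1.
By inclusion–exclusion the count is 105 − 85 + 1 = 21.

21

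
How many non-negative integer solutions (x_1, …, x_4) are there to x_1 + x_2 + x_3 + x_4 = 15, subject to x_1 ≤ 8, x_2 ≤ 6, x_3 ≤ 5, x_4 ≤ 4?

Ignoring the caps, the number of non-negative solutions to x_1+…+x_4 = 15 is C(18,3) = 816.
Subtract solutions that violate a single cap (substitute x_i' = x_i − (cap_i+1)): x_1 ≥ 9 gives C(9,3) = 84; x_2 ≥ 7 gives C(11,3) = 165; x_3 ≥ 6 gives C(12,3) = 220; x_4 ≥ 5 gives C(13,3) = 286. Together 755.
Add back pairs where two caps are both exceeded: 0 + 1 + 4 + 10 + 20 + 35 = 70.
By inclusion–exclusion the count is 816 − 755 + 70 = 131.

131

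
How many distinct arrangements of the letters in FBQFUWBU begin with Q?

630

With the first slot taken by Q, it remains to arrange the other 7 letters (FBFUWBU).
Those 7 letters have B appearing twice, F appearing twice, and U appearing twice, giving (7)!/(2!·2!·2!) = 630.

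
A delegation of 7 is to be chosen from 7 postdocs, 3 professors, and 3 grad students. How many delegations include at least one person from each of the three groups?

1477

With no constraint there are C(13,7) = 1716 possible selections.
Selections missing a whole group: no postdocs → C(6,7) = 0; no professors → C(10,7) = 120; no grad students → C(10,7) = 120.
Add back selections omitting two groups (i.e. drawn from a single group): C(7,7) + C(3,7) + C(3,7) = 1.
By inclusion–exclusion: 1716 − 240 + 1 = 1477.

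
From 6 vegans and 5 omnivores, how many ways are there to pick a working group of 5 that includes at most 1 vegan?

Split by how many vegans are chosen (0 through 1).
Sum: C(6,0)·C(5,5) + C(6,1)·C(5,4) = 1 + 30 = 31.

31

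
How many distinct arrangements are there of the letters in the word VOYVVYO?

VOYVVYO has 7 letters with O appearing twice, V appearing 3 times, and Y appearing twice.
So there are 7! / (3!·2!·2!) = 210 distinguishable arrangements.

210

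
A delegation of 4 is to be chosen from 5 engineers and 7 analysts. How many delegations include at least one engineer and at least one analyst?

Unrestricted: C(12,4) = 495 ways to pick any 4 of the 12.
Subtract selections that omit an entire group: no engineers → C(7,4) = 35; no analysts → C(5,4) = 5.
Both groups omitted at once is impossible, so 495 − 40 = 455.

455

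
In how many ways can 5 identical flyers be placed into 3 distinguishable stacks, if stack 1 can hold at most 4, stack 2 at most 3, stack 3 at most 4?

16

By stars and bars, unrestricted non-negative solutions to x_1+…+x_3 = 5 number C(5+2,2) = 21.
Subtract solutions that violate a single cap (substitute x_i' = x_i − (cap_i+1)): x_1 ≥ 5 gives C(2,2) = 1; x_2 ≥ 4 gives C(3,2) = 3; x_3 ≥ 5 gives C(2,2) = 1. Together 5.
No two caps can be exceeded simultaneously, so the pair terms are all 0.
By inclusion–exclusion the count is 21 − 5 + 0 = 16.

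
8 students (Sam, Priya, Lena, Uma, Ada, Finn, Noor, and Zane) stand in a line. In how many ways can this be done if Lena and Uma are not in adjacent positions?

30240

Of the 8! = 40320 arrangements, those with Lena and Uma adjacent number 2 × 7! = 10080 (treat the pair as a block with 2 internal orders).
Complementary counting: 40320 − 10080 = 30240.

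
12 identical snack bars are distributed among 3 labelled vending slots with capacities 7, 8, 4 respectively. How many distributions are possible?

By stars and bars, unrestricted non-negative solutions to x_1+…+x_3 = 12 number C(12+2,2) = 91.
Subtract solutions that violate a single cap (substitute x_i' = x_i − (cap_i+1)): x_1 ≥ 8 gives C(6,2) = 15; x_2 ≥ 9 gives C(5,2) = 10; x_3 ≥ 5 gives C(9,2) = 36. Together 61.
No two caps can be exceeded simultaneously, so the pair terms are all 0.
By inclusion–exclusion the count is 91 − 61 + 0 = 30.

30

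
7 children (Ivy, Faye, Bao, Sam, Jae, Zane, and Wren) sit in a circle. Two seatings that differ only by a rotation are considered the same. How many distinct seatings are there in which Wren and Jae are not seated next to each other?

All circular seatings of 7 people number (6)! = 720.
Seatings with Wren beside Jae: treat them as a block with 2 internal orders, giving 2 × (5)! = 240.
Subtracting, 720 − 240 = 480.

480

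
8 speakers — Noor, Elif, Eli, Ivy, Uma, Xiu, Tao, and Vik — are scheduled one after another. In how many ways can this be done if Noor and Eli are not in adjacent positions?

30240

Of the 8! = 40320 arrangements, those with Noor and Eli adjacent number 2 × 7! = 10080 (treat the pair as a block with 2 internal orders).
Complementary counting: 40320 − 10080 = 30240.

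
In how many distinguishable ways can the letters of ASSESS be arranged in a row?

30

ASSESS has 6 letters with S appearing 4 times.
The number of distinct arrangements is 6!/(4!) = 720/24 = 30.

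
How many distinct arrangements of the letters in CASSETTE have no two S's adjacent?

3780

Total arrangements of CASSETTE: 8!/(2!·2!·2!) = 5040.
If the two S's are adjacent, glue them into one block, leaving 7 items to arrange: (7)!/(2!·2!) = 1260 ways.
Subtracting, 5040 − 1260 = 3780 arrangements keep the S's apart.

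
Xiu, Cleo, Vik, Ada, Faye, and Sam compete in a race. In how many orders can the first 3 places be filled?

This is an ordered selection of 3 from 6: P(6,3).
That gives 6 × 5 × 4 = 120.

120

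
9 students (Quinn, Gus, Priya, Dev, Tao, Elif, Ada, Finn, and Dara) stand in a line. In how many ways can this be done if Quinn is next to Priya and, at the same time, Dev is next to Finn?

Treat {Quinn,Priya} as one block (2 orders) and {Dev,Finn} as another (2 orders).
That leaves 7 units to arrange: 2 × 2 × 7! = 4 × 5040 = 20160.

20160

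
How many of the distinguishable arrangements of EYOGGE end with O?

30

Fix O in the last position and arrange the remaining 5 letters.
Those 5 letters have E appearing twice and G appearing twice, giving (5)!/(2!·2!) = 30.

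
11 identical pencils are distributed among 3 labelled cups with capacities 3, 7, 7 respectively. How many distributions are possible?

Without the upper bounds there are C(13,2) = 78 ways to split 11 among 3 cups.
Subtract solutions that violate a single cap (substitute x_i' = x_i − (cap_i+1)): x_1 ≥ 4 gives C(9,2) = 36; x_2 ≥ 8 gives C(5,2) = 10; x_3 ≥ 8 gives C(5,2) = 10. Together 56.
No two caps can be exceeded simultaneously, so the pair terms are all 0.
By inclusion–exclusion the count is 78 − 56 + 0 = 22.

22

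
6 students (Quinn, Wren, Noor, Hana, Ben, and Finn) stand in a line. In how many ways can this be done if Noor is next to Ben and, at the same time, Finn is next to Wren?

Treat {Noor,Ben} as one block (2 orders) and {Finn,Wren} as another (2 orders).
That leaves 4 units to arrange: 2 × 2 × 4! = 4 × 24 = 96.

96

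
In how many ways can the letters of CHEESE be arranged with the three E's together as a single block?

Treat the 3 copies of E as a single block. The multiset to arrange is then {EEE, C, H, S}, 4 items in all.
All 4 items are distinct, so there are (4)! = 24 arrangements.

24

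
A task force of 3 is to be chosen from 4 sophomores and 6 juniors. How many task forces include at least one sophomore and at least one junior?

With no constraint there are C(10,3) = 120 possible selections.
Subtract selections that omit an entire group: no sophomores → C(6,3) = 20; no juniors → C(4,3) = 4.
Both groups omitted at once is impossible, so 120 − 24 = 96.

96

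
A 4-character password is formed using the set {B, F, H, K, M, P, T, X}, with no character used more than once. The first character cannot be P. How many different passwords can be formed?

The first character has 8−1 = 7 choices (anything except P).
The remaining 3 characters are filled from the other 7 symbols without repetition: 7 × 6 × 5 = 210.
Total: 7 × 210 = 1470.

1470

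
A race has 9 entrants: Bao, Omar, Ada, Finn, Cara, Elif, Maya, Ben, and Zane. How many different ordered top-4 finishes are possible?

3024

This is an ordered selection of 4 from 9: P(9,4).
That gives 9 × 8 × 7 × 6 = 3024.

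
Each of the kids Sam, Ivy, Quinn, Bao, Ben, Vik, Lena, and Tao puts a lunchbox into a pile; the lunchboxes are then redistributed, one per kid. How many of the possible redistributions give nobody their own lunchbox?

14833

Count assignments avoiding every fixed point. For any j of the 8 kids fixed to their own lunchbox, the other 8−j can be arranged in (8−j)! ways.
By inclusion–exclusion this is Σ_{j=0}^{8} (−1)^j C(8,j)·(8−j)!.
Computing: 40320 − 40320 + 20160 − 6720 + 1680 − 336 + 56 − 8 + 1 = 14833.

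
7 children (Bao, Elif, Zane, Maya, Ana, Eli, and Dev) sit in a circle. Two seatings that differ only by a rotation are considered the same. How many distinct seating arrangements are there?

Around a circle, 7 distinct people have 7!/7 = (6)! = 720 rotationally distinct seatings.

720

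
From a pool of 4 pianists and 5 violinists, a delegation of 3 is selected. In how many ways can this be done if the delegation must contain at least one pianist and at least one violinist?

70

With no constraint there are C(9,3) = 84 possible selections.
Subtract selections that omit an entire group: no pianists → C(5,3) = 10; no violinists → C(4,3) = 4.
Both groups omitted at once is impossible, so 84 − 14 = 70.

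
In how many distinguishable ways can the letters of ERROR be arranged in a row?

Letter multiplicities in ERROR: E×1, O×1, R×3.
Dividing 5! = 120 by 3! = 6 for the repeated letters gives 20.

20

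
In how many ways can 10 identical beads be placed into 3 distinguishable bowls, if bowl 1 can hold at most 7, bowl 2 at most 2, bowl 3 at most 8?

By stars and bars, unrestricted non-negative solutions to x_1+…+x_3 = 10 number C(10+2,2) = 66.
Subtract solutions that violate a single cap (substitute x_i' = x_i − (cap_i+1)): x_1 ≥ 8 gives C(4,2) = 6; x_2 ≥ 3 gives C(9,2) = 36; x_3 ≥ 9 gives C(3,2) = 3. Together 45.
No two caps can be exceeded simultaneously, so the pair terms are all 0.
By inclusion–exclusion the count is 66 − 45 + 0 = 21.

21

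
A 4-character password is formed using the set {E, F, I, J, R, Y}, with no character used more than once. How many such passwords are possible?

Choose and order 4 of the 6 symbols: the first character has 6 options, the next 5, then 4, 3.
6 × 5 × 4 × 3 = 360.

360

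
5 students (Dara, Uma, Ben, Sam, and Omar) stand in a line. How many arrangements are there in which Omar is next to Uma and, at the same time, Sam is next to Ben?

24

Treat {Omar,Uma} as one block (2 orders) and {Sam,Ben} as another (2 orders).
That leaves 3 units to arrange: 2 × 2 × 3! = 4 × 6 = 24.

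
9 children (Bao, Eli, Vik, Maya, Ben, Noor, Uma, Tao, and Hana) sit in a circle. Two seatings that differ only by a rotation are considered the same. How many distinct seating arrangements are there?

Seat Bao anywhere (absorbing the rotational symmetry), then permute the other 8: (8)! = 40320.

40320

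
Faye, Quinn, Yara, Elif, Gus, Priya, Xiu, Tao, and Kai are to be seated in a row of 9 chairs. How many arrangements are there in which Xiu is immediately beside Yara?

Place the 7 others and the Xiu-Yara pair as 8 objects in a line; the pair has 2 internal arrangements.
That gives 2 × 8! = 2 × 40320 = 80640.

80640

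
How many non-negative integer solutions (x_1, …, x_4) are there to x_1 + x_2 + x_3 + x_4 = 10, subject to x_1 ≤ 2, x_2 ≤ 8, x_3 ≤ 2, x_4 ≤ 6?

59

Ignoring the caps, the number of non-negative solutions to x_1+…+x_4 = 10 is C(13,3) = 286.
Subtract solutions that violate a single cap (substitute x_i' = x_i − (cap_i+1)): x_1 ≥ 3 gives C(10,3) = 120; x_2 ≥ 9 gives C(4,3) = 4; x_3 ≥ 3 gives C(10,3) = 120; x_4 ≥ 7 gives C(6,3) = 20. Together 264.
Add back pairs where two caps are both exceeded: 0 + 35 + 1 + 0 + 0 + 1 = 37.
By inclusion–exclusion the count is 286 − 264 + 37 = 59.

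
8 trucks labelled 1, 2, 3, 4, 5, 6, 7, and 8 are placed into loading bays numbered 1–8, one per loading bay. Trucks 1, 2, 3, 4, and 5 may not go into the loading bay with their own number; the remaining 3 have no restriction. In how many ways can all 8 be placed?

Let Aᵢ (for 1 ≤ i ≤ 5) be the placements that put truck i in its forbidden loading bay. Any j of these fix j positions, leaving (8−j)! ways to fill the rest, and there are C(5,j) ways to pick which j.
By inclusion–exclusion, the number of valid placements is Σ_{j=0}^{5} (−1)^j C(5,j)·(8−j)!.
Computing: 40320 − 25200 + 7200 − 1200 + 120 − 6 = 21234.

21234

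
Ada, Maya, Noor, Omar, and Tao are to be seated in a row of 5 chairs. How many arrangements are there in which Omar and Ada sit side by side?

Glue Omar and Ada into one block (2 internal orders), leaving 4 units to arrange in a row.
That gives 2 × 4! = 2 × 24 = 48.

48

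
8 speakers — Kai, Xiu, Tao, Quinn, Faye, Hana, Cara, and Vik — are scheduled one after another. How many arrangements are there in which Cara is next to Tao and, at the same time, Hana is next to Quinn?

Treat {Cara,Tao} as one block (2 orders) and {Hana,Quinn} as another (2 orders).
That leaves 6 units to arrange: 2 × 2 × 6! = 4 × 720 = 2880.

2880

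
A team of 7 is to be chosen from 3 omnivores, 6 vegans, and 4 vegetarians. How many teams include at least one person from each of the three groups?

Total 7-person selections from all 13: C(13,7) = 1716.
Selections missing a whole group: no omnivores → C(10,7) = 120; no vegans → C(7,7) = 1; no vegetarians → C(9,7) = 36.
Add back selections omitting two groups (i.e. drawn from a single group): C(3,7) + C(6,7) + C(4,7) = 0.
By inclusion–exclusion: 1716 − 157 + 0 = 1559.

1559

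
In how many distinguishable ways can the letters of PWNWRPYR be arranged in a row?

5040

Letter multiplicities in PWNWRPYR: N×1, P×2, R×2, W×2, Y×1.
So there are 8! / (2!·2!·2!) = 5040 distinguishable arrangements.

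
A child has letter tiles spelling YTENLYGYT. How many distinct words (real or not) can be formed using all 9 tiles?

The 9 letters of YTENLYGYT have repeats: T appearing twice and Y appearing 3 times.
The number of distinct arrangements is 9!/(3!·2!) = 362880/12 = 30240.

30240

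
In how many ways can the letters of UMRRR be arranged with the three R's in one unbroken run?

6

Treat the 3 copies of R as a single block. The multiset to arrange is then {RRR, M, U}, 3 items in all.
All 3 items are distinct, so there are (3)! = 6 arrangements.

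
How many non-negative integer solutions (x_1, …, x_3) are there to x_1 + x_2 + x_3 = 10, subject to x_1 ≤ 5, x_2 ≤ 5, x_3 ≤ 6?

26

Without the upper bounds there are C(12,2) = 66 ways to split 10 among 3 variables.
Subtract solutions that violate a single cap (substitute x_i' = x_i − (cap_i+1)): x_1 ≥ 6 gives C(6,2) = 15; x_2 ≥ 6 gives C(6,2) = 15; x_3 ≥ 7 gives C(5,2) = 10. Together 40.
No two caps can be exceeded simultaneously, so the pair terms are all 0.
By inclusion–exclusion the count is 66 − 40 + 0 = 26.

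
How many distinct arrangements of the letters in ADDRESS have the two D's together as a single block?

Treat the 2 copies of D as a single block. The multiset to arrange is then {DD, A, E, R, S, S}, 6 items in all.
That gives (6)!/(2!) = 360 arrangements.

360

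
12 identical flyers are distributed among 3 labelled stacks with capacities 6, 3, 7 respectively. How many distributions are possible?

14

Without the upper bounds there are C(14,2) = 91 ways to split 12 among 3 stacks.
Subtract solutions that violate a single cap (substitute x_i' = x_i − (cap_i+1)): x_1 ≥ 7 gives C(7,2) = 21; x_2 ≥ 4 gives C(10,2) = 45; x_3 ≥ 8 gives C(6,2) = 15. Together 81.
Add back pairs where two caps are both exceeded: 3 + 0 + 1 = 4.
By inclusion–exclusion the count is 91 − 81 + 4 = 14.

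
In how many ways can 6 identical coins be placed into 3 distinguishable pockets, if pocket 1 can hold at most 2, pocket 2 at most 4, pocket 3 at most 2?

Ignoring the caps, the number of non-negative solutions to x_1+…+x_3 = 6 is C(8,2) = 28.
Subtract solutions that violate a single cap (substitute x_i' = x_i − (cap_i+1)): x_1 ≥ 3 gives C(5,2) = 10; x_2 ≥ 5 gives C(3,2) = 3; x_3 ≥ 3 gives C(5,2) = 10. Together 23.
Add back pairs where two caps are both exceeded: 0 + 1 + 0 = 1.
By inclusion–exclusion the count is 28 − 23 + 1 = 6.

6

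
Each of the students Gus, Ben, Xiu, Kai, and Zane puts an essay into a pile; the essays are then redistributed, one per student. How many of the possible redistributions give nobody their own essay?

Let Aᵢ be the assignments in which student i gets their own essay. We want the size of the complement of A₁∪…∪A_5.
By inclusion–exclusion this is Σ_{j=0}^{5} (−1)^j C(5,j)·(5−j)!.
Computing: 120 − 120 + 60 − 20 + 5 − 1 = 44.

44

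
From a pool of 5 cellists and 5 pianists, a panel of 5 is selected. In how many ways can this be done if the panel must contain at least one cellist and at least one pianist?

250

Total 5-person selections from all 10: C(10,5) = 252.
Subtract selections that omit an entire group: no cellists → C(5,5) = 1; no pianists → C(5,5) = 1.
Both groups omitted at once is impossible, so 252 − 2 = 250.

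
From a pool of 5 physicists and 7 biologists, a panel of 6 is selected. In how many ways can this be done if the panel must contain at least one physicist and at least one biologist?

917

With no constraint there are C(12,6) = 924 possible selections.
Selections missing a whole group: no physicists → C(7,6) = 7; no biologists → C(5,6) = 0.
Both groups omitted at once is impossible, so 924 − 7 = 917.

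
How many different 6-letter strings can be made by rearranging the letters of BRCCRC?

The 6 letters of BRCCRC have repeats: C appearing 3 times and R appearing twice.
So there are 6! / (3!·2!) = 60 distinguishable arrangements.

60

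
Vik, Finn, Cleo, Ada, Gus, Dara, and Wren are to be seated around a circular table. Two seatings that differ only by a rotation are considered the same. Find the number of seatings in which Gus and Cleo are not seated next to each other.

480

Without the restriction there are (6)! = 720 seatings.
Those with Gus next to Cleo: fuse the pair into one unit and seat 6 units around a circle — 2·(5)! = 240.
Subtracting, 720 − 240 = 480.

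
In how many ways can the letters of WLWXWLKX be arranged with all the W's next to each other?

180

Treat the 3 copies of W as a single block. The multiset to arrange is then {WWW, K, L, L, X, X}, 6 items in all.
That gives (6)!/(2!·2!) = 180 arrangements.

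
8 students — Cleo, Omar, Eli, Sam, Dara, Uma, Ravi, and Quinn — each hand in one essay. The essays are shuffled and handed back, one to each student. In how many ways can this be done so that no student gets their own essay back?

14833

This is the derangement count D_8: permutations of 8 items with no fixed point.
By inclusion–exclusion this is Σ_{j=0}^{8} (−1)^j C(8,j)·(8−j)!.
Computing: 40320 − 40320 + 20160 − 6720 + 1680 − 336 + 56 − 8 + 1 = 14833.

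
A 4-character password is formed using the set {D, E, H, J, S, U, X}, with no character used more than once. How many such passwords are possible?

840

Choose and order 4 of the 7 symbols: the first character has 7 options, the next 6, then 5, 4.
7 × 6 × 5 × 4 = 840.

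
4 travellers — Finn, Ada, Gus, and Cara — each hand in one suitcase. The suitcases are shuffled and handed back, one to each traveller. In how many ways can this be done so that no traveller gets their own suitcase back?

Count assignments avoiding every fixed point. For any j of the 4 travellers fixed to their own suitcase, the other 4−j can be arranged in (4−j)! ways.
By inclusion–exclusion this is Σ_{j=0}^{4} (−1)^j C(4,j)·(4−j)!.
Computing: 24 − 24 + 12 − 4 + 1 = 9.

9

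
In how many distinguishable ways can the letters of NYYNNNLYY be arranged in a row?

630

NYYNNNLYY has 9 letters with N appearing 4 times and Y appearing 4 times.
So there are 9! / (4!·4!) = 630 distinguishable arrangements.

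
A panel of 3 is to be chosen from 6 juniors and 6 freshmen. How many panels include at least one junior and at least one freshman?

180

With no constraint there are C(12,3) = 220 possible selections.
Subtract selections that omit an entire group: no juniors → C(6,3) = 20; no freshmen → C(6,3) = 20.
Both groups omitted at once is impossible, so 220 − 40 = 180.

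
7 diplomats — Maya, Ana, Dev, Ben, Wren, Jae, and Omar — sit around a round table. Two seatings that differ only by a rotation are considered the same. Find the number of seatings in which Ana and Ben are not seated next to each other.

480

Without the restriction there are (6)! = 720 seatings.
Seatings with Ana beside Ben: treat them as a block with 2 internal orders, giving 2 × (5)! = 240.
Subtracting, 720 − 240 = 480.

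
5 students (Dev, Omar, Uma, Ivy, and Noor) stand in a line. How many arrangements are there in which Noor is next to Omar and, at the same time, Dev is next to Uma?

24

Treat {Noor,Omar} as one block (2 orders) and {Dev,Uma} as another (2 orders).
That leaves 3 units to arrange: 2 × 2 × 3! = 4 × 6 = 24.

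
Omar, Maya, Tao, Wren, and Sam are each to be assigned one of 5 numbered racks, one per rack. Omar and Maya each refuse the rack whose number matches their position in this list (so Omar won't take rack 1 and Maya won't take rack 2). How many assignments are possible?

Let Aᵢ (for i ∈ {1, 2}) be the placements that put person i in their forbidden rack. Any j of these fix j positions, leaving (5−j)! ways to fill the rest, and there are C(2,j) ways to pick which j.
By inclusion–exclusion, the number of valid placements is Σ_{j=0}^{2} (−1)^j C(2,j)·(5−j)!.
Computing: 120 − 48 + 6 = 78.

78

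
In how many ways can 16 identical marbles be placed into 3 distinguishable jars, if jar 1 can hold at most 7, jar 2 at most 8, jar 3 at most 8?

Ignoring the caps, the number of non-negative solutions to x_1+…+x_3 = 16 is C(18,2) = 153.
Subtract solutions that violate a single cap (substitute x_i' = x_i − (cap_i+1)): x_1 ≥ 8 gives C(10,2) = 45; x_2 ≥ 9 gives C(9,2) = 36; x_3 ≥ 9 gives C(9,2) = 36. Together 117.
No two caps can be exceeded simultaneously, so the pair terms are all 0.
By inclusion–exclusion the count is 153 − 117 + 0 = 36.

36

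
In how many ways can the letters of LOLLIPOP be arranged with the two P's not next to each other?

1260

Total arrangements of LOLLIPOP: 8!/(3!·2!·2!) = 1680.
If the two P's are adjacent, glue them into one block, leaving 7 items to arrange: (7)!/(3!·2!) = 420 ways.
Subtracting, 1680 − 420 = 1260 arrangements keep the P's apart.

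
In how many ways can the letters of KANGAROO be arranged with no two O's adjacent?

There are 8!/(2!·2!) = 10080 arrangements of KANGAROO in total.
If the two O's are adjacent, glue them into one block, leaving 7 items to arrange: (7)!/(2!) = 2520 ways.
Subtracting, 10080 − 2520 = 7560 arrangements keep the O's apart.

7560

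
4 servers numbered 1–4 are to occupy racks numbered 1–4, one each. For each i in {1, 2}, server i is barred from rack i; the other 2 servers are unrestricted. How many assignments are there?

14

Let Aᵢ (for i ∈ {1, 2}) be the placements that put server i in its forbidden rack. Any j of these fix j positions, leaving (4−j)! ways to fill the rest, and there are C(2,j) ways to pick which j.
By inclusion–exclusion, the number of valid placements is Σ_{j=0}^{2} (−1)^j C(2,j)·(4−j)!.
Computing: 24 − 12 + 2 = 14.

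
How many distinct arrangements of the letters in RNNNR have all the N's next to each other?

3

Treat the 3 copies of N as a single block. The multiset to arrange is then {NNN, R, R}, 3 items in all.
That gives (3)!/(2!) = 3 arrangements.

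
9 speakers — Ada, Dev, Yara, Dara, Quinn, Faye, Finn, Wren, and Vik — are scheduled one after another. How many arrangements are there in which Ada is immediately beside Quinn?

80640

Place the 7 others and the Ada-Quinn pair as 8 objects in a line; the pair has 2 internal arrangements.
That gives 2 × 8! = 2 × 40320 = 80640.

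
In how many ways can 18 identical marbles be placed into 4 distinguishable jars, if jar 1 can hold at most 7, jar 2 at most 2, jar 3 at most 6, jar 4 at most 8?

Ignoring the caps, the number of non-negative solutions to x_1+…+x_4 = 18 is C(21,3) = 1330.
Subtract solutions that violate a single cap (substitute x_i' = x_i − (cap_i+1)): x_1 ≥ 8 gives C(13,3) = 286; x_2 ≥ 3 gives C(18,3) = 816; x_3 ≥ 7 gives C(14,3) = 364; x_4 ≥ 9 gives C(12,3) = 220. Together 1686.
Add back pairs where two caps are both exceeded: 120 + 20 + 4 + 165 + 84 + 10 = 403.
Subtract triples: 1 + 0 + 0 + 0 = 1.
By inclusion–exclusion the count is 1330 − 1686 + 403 − 1 = 46.

46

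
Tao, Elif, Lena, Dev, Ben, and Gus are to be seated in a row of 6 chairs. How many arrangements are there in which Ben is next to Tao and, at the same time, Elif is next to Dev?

Treat {Ben,Tao} as one block (2 orders) and {Elif,Dev} as another (2 orders).
That leaves 4 units to arrange: 2 × 2 × 4! = 4 × 24 = 96.

96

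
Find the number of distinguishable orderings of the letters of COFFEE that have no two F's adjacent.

120

There are 6!/(2!·2!) = 180 arrangements of COFFEE in total.
If the two F's are adjacent, glue them into one block, leaving 5 items to arrange: (5)!/(2!) = 60 ways.
Subtracting, 180 − 60 = 120 arrangements keep the F's apart.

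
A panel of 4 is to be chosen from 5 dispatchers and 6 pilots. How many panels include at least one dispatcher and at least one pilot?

310

Unrestricted: C(11,4) = 330 ways to pick any 4 of the 11.
Selections missing a whole group: no dispatchers → C(6,4) = 15; no pilots → C(5,4) = 5.
Both groups omitted at once is impossible, so 330 − 20 = 310.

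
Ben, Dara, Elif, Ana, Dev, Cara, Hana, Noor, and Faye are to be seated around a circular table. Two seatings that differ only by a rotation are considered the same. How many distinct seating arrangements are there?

40320

Around a circle, 9 distinct people have 9!/9 = (8)! = 40320 rotationally distinct seatings.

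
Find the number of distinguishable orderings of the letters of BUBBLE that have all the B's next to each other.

24

Treat the 3 copies of B as a single block. The multiset to arrange is then {BBB, E, L, U}, 4 items in all.
All 4 items are distinct, so there are (4)! = 24 arrangements.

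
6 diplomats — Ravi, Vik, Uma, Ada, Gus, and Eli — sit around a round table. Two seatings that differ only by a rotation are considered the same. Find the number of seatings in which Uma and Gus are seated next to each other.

48

Treat {Uma, Gus} as one unit (2 internal orders) and seat the resulting 5 units around the table: (4)! circular arrangements.
So 2 × (4)! = 2 × 24 = 48.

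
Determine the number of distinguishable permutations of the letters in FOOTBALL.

10080

Letter multiplicities in FOOTBALL: A×1, B×1, F×1, L×2, O×2, T×1.
Dividing 8! = 40320 by 2!·2! = 4 for the repeated letters gives 10080.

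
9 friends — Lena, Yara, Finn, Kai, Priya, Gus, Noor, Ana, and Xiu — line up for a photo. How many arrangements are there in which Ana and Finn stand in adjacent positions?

Glue Ana and Finn into one block (2 internal orders), leaving 8 units to arrange in a row.
So the count is 2·(8)! = 80640.

80640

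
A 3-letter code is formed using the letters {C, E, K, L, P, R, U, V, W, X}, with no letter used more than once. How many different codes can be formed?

720

Choose and order 3 of the 10 symbols: the first letter has 10 options, the next 9, then 8.
That product is 10 × 9 × 8 = 720.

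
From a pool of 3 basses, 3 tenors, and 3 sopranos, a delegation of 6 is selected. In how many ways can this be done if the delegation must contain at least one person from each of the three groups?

81

Total 6-person selections from all 9: C(9,6) = 84.
Subtract selections that omit an entire group: no basses → C(6,6) = 1; no tenors → C(6,6) = 1; no sopranos → C(6,6) = 1.
Add back selections omitting two groups (i.e. drawn from a single group): C(3,6) + C(3,6) + C(3,6) = 0.
By inclusion–exclusion: 84 − 3 + 0 = 81.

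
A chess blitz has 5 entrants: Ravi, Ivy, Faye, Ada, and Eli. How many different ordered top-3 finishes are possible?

This is an ordered selection of 3 from 5: P(5,3).
That gives 5 × 4 × 3 = 60.

60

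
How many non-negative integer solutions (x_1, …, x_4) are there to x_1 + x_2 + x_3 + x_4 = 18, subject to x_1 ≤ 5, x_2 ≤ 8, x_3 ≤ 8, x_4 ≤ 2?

46

Without the upper bounds there are C(21,3) = 1330 ways to split 18 among 4 variables.
Subtract solutions that violate a single cap (substitute x_i' = x_i − (cap_i+1)): x_1 ≥ 6 gives C(15,3) = 455; x_2 ≥ 9 gives C(12,3) = 220; x_3 ≥ 9 gives C(12,3) = 220; x_4 ≥ 3 gives C(18,3) = 816. Together 1711.
Add back pairs where two caps are both exceeded: 20 + 20 + 220 + 1 + 84 + 84 = 429.
Subtract triples: 0 + 1 + 1 + 0 = 2.
By inclusion–exclusion the count is 1330 − 1711 + 429 − 2 = 46.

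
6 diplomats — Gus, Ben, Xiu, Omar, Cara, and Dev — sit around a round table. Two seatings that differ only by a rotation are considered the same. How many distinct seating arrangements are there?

120

Seat Gus anywhere (absorbing the rotational symmetry), then permute the other 5: (5)! = 120.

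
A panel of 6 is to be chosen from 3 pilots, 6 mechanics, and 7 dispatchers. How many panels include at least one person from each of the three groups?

6006

Total 6-person selections from all 16: C(16,6) = 8008.
Selections missing a whole group: no pilots → C(13,6) = 1716; no mechanics → C(10,6) = 210; no dispatchers → C(9,6) = 84.
Add back selections omitting two groups (i.e. drawn from a single group): C(3,6) + C(6,6) + C(7,6) = 8.
By inclusion–exclusion: 8008 − 2010 + 8 = 6006.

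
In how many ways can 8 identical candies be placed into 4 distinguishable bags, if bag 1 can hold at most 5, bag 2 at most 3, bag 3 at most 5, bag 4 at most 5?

100

Ignoring the caps, the number of non-negative solutions to x_1+…+x_4 = 8 is C(11,3) = 165.
Subtract solutions that violate a single cap (substitute x_i' = x_i − (cap_i+1)): x_1 ≥ 6 gives C(5,3) = 10; x_2 ≥ 4 gives C(7,3) = 35; x_3 ≥ 6 gives C(5,3) = 10; x_4 ≥ 6 gives C(5,3) = 10. Together 65.
No two caps can be exceeded simultaneously, so the pair terms are all 0.
By inclusion–exclusion the count is 165 − 65 + 0 = 100.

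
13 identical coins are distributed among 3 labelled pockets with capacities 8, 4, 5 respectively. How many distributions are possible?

Without the upper bounds there are C(15,2) = 105 ways to split 13 among 3 pockets.
Subtract solutions that violate a single cap (substitute x_i' = x_i − (cap_i+1)): x_1 ≥ 9 gives C(6,2) = 15; x_2 ≥ 5 gives C(10,2) = 45; x_3 ≥ 6 gives C(9,2) = 36. Together 96.
Add back pairs where two caps are both exceeded: 0 + 0 + 6 = 6.
By inclusion–exclusion the count is 105 − 96 + 6 = 15.

15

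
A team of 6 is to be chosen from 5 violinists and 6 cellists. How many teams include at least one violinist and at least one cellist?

461

Unrestricted: C(11,6) = 462 ways to pick any 6 of the 11.
Selections missing a whole group: no violinists → C(6,6) = 1; no cellists → C(5,6) = 0.
Both groups omitted at once is impossible, so 462 − 1 = 461.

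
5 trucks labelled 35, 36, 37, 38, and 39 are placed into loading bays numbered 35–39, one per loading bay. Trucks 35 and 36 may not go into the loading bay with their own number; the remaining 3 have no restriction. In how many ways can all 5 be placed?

Let Aᵢ (for i ∈ {35, 36}) be the placements that put truck i in its forbidden loading bay. Any j of these fix j positions, leaving (5−j)! ways to fill the rest, and there are C(2,j) ways to pick which j.
By inclusion–exclusion, the number of valid placements is Σ_{j=0}^{2} (−1)^j C(2,j)·(5−j)!.
Computing: 120 − 48 + 6 = 78.

78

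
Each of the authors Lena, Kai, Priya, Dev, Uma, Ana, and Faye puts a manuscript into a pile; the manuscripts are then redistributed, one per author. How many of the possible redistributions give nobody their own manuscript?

This is the derangement count D_7: permutations of 7 items with no fixed point.
By inclusion–exclusion this is Σ_{j=0}^{7} (−1)^j C(7,j)·(7−j)!.
Computing: 5040 − 5040 + 2520 − 840 + 210 − 42 + 7 − 1 = 1854.

1854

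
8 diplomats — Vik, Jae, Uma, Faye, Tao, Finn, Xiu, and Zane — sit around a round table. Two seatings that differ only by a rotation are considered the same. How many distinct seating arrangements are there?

Seat Vik anywhere (absorbing the rotational symmetry), then permute the other 7: (7)! = 5040.

5040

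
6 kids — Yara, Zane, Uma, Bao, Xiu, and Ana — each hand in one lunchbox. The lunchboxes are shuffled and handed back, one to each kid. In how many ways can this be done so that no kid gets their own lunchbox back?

Count assignments avoiding every fixed point. For any j of the 6 kids fixed to their own lunchbox, the other 6−j can be arranged in (6−j)! ways.
By inclusion–exclusion this is Σ_{j=0}^{6} (−1)^j C(6,j)·(6−j)!.
Computing: 720 − 720 + 360 − 120 + 30 − 6 + 1 = 265.

265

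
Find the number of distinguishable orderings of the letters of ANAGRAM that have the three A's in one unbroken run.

Treat the 3 copies of A as a single block. The multiset to arrange is then {AAA, G, M, N, R}, 5 items in all.
All 5 items are distinct, so there are (5)! = 120 arrangements.

120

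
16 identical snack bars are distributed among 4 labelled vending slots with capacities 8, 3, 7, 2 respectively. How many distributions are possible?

30

By stars and bars, unrestricted non-negative solutions to x_1+…+x_4 = 16 number C(16+3,3) = 969.
Subtract solutions that violate a single cap (substitute x_i' = x_i − (cap_i+1)): x_1 ≥ 9 gives C(10,3) = 120; x_2 ≥ 4 gives C(15,3) = 455; x_3 ≥ 8 gives C(11,3) = 165; x_4 ≥ 3 gives C(16,3) = 560. Together 1300.
Add back pairs where two caps are both exceeded: 20 + 0 + 35 + 35 + 220 + 56 = 366.
Subtract triples: 0 + 1 + 0 + 4 = 5.
By inclusion–exclusion the count is 969 − 1300 + 366 − 5 = 30.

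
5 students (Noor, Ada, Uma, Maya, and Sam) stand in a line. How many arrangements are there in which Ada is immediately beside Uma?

48

Treat {Ada, Uma} as a single unit. There are 4 units to order, and the pair itself can be ordered 2 ways.
That gives 2 × 4! = 2 × 24 = 48.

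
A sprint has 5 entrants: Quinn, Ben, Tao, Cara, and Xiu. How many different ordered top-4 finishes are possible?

This is an ordered selection of 4 from 5: P(5,4).
That gives 5 × 4 × 3 × 2 = 120.

120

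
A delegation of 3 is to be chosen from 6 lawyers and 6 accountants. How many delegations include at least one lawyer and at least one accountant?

Total 3-person selections from all 12: C(12,3) = 220.
Selections missing a whole group: no lawyers → C(6,3) = 20; no accountants → C(6,3) = 20.
Both groups omitted at once is impossible, so 220 − 40 = 180.

180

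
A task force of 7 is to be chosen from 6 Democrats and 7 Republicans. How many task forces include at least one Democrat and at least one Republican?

With no constraint there are C(13,7) = 1716 possible selections.
Selections missing a whole group: no Democrats → C(7,7) = 1; no Republicans → C(6,7) = 0.
Both groups omitted at once is impossible, so 1716 − 1 = 1715.

1715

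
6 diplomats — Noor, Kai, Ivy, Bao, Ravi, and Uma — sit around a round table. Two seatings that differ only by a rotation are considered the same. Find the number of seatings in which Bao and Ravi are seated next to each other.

48

Treat {Bao, Ravi} as one unit (2 internal orders) and seat the resulting 5 units around the table: (4)! circular arrangements.
So 2 × (4)! = 2 × 24 = 48.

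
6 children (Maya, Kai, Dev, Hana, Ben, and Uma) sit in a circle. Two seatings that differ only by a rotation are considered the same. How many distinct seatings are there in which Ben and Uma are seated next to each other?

Glue Ben and Uma into a block (2 internal orders). Seating 5 units around a circle gives (4)! arrangements.
So 2 × (4)! = 2 × 24 = 48.

48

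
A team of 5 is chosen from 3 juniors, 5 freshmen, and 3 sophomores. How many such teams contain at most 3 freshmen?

Split by how many freshmen are chosen (0 through 3).
Sum: C(5,0)·C(6,5) + C(5,1)·C(6,4) + C(5,2)·C(6,3) + C(5,3)·C(6,2) = 6 + 75 + 200 + 150 = 431.

431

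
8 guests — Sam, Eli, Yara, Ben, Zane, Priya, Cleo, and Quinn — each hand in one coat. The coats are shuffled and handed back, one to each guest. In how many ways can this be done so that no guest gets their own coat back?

Let Aᵢ be the assignments in which guest i gets their own coat. We want the size of the complement of A₁∪…∪A_8.
By inclusion–exclusion this is Σ_{j=0}^{8} (−1)^j C(8,j)·(8−j)!.
Computing: 40320 − 40320 + 20160 − 6720 + 1680 − 336 + 56 − 8 + 1 = 14833.

14833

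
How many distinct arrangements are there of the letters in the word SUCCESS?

420

Letter multiplicities in SUCCESS: C×2, E×1, S×3, U×1.
The number of distinct arrangements is 7!/(3!·2!) = 5040/12 = 420.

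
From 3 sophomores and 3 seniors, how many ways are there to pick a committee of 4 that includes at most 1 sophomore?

Split by how many sophomores are chosen (0 through 1).
Sum: C(3,0)·C(3,4) + C(3,1)·C(3,3) = 0 + 3 = 3.

3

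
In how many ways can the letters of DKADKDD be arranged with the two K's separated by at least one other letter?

There are 7!/(4!·2!) = 105 arrangements of DKADKDD in total.
If the two K's are adjacent, glue them into one block, leaving 6 items to arrange: (6)!/(4!) = 30 ways.
Subtracting, 105 − 30 = 75 arrangements keep the K's apart.

75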